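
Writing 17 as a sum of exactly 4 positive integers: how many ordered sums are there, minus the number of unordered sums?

Compositions: C(16,3) = 560.
Unordered (partitions into 4 parts): 39.
Difference: 560 − 39 = 521.

521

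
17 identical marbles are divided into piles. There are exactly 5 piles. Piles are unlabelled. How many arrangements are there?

A partial list (first 12 by largest part):
1 + 1 + 1 + 1 + 13
1 + 1 + 1 + 2 + 12
1 + 1 + 1 + 3 + 11
1 + 1 + 2 + 2 + 11
1 + 1 + 1 + 4 + 10
1 + 1 + 2 + 3 + 10
1 + 2 + 2 + 2 + 10
1 + 1 + 1 + 5 + 9
1 + 1 + 2 + 4 + 9
1 + 1 + 3 + 3 + 9
1 + 2 + 2 + 3 + 9
2 + 2 + 2 + 2 + 9
…and 35 more, for 47 total.

47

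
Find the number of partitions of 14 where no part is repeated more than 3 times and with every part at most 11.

A full systematic count gives 78.

78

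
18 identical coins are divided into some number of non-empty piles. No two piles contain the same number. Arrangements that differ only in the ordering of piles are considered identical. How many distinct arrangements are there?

There are too many to list fully; the first 12 (by largest part) are:
18
1+17
2+16
3+15
1+2+15
4+14
1+3+14
5+13
1+4+13
2+3+13
6+12
1+5+12
…and 34 more, for 46 total.

46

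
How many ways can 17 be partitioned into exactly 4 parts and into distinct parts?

They are:
11, 3, 2, 1
10, 4, 2, 1
9, 5, 2, 1
9, 4, 3, 1
8, 6, 2, 1
8, 5, 3, 1
8, 4, 3, 2
7, 6, 3, 1
7, 5, 4, 1
7, 5, 3, 2
6, 5, 4, 2
Counting gives 11.

11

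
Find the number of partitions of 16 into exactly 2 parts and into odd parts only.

Listing the qualifying partitions of 16:
15,1
13,3
11,5
9,7
Counting gives 4.

4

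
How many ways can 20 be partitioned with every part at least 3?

49

A partial list (first 12 by largest part):
20
17,3
16,4
15,5
14,6
14,3,3
13,7
13,4,3
12,8
12,5,3
12,4,4
11,9
…and 37 more, for 49 total.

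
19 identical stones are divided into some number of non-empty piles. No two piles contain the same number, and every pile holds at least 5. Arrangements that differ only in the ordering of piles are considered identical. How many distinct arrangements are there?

7

Listing the qualifying partitions of 19:
19
14+5
13+6
12+7
11+8
10+9
8+6+5
Counting gives 7.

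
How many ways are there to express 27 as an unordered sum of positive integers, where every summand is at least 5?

42

A partial list (first 12 by largest part):
27
22 + 5
21 + 6
20 + 7
19 + 8
18 + 9
17 + 10
17 + 5 + 5
16 + 11
16 + 6 + 5
15 + 12
15 + 7 + 5
…and 30 more, for 42 total.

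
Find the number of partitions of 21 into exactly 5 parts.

101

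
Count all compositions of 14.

8192

The number of compositions of n is 2^(n−1); here 2^13 = 8192.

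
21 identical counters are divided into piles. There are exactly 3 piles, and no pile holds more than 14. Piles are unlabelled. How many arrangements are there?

28

There are too many to list fully; the first 12 (by largest part) are:
14+6+1
14+5+2
14+4+3
13+7+1
13+6+2
13+5+3
13+4+4
12+8+1
12+7+2
12+6+3
12+5+4
11+9+1
…and 16 more, for 28 total.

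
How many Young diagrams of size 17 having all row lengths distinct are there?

A partial list (first 12 by largest part):
17
16, 1
15, 2
14, 3
14, 2, 1
13, 4
13, 3, 1
12, 5
12, 4, 1
12, 3, 2
11, 6
11, 5, 1
…and 26 more, for 38 total.

38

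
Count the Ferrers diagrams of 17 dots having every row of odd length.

38

A partial list (first 12 by largest part):
17
15 + 1 + 1
13 + 3 + 1
13 + 1 + 1 + 1 + 1
11 + 5 + 1
11 + 3 + 3
11 + 3 + 1 + 1 + 1
11 + 1 + 1 + 1 + 1 + 1 + 1
9 + 7 + 1
9 + 5 + 3
9 + 5 + 1 + 1 + 1
9 + 3 + 3 + 1 + 1
…and 26 more, for 38 total.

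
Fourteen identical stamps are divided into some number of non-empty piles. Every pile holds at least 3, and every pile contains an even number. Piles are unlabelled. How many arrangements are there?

Enumerating:
14
10, 4
8, 6
6, 4, 4

4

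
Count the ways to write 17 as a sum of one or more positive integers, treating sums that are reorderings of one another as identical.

297

Direct enumeration gives 297 partitions.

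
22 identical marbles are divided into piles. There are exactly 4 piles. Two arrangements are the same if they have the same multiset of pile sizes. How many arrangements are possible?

Systematic enumeration (by largest part, then next-largest, …) yields 84.

84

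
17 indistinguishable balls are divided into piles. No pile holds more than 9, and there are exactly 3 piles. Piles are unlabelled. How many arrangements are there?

Listing the qualifying partitions of 17:
1,7,9
2,6,9
3,5,9
4,4,9
1,8,8
2,7,8
3,6,8
4,5,8
3,7,7
4,6,7
5,5,7
5,6,6

12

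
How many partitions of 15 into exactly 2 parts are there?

Enumerating:
14,1
13,2
12,3
11,4
10,5
9,6
8,7

7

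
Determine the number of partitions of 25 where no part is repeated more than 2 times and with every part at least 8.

They are:
25
17 + 8
16 + 9
15 + 10
14 + 11
13 + 12
9 + 8 + 8
That's 7 in total.

7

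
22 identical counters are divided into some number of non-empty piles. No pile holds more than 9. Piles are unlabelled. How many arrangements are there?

732

Direct enumeration gives 732 partitions.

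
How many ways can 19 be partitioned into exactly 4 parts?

54

There are too many to list fully; the first 12 (by largest part) are:
16+1+1+1
15+2+1+1
14+3+1+1
14+2+2+1
13+4+1+1
13+3+2+1
13+2+2+2
12+5+1+1
12+4+2+1
12+3+3+1
12+3+2+2
11+6+1+1
…and 42 more, for 54 total.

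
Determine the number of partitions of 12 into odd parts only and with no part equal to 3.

Enumerating:
1,11
1,1,1,9
5,7
1,1,1,1,1,7
1,1,5,5
1,1,1,1,1,1,1,5
1,1,1,1,1,1,1,1,1,1,1,1

7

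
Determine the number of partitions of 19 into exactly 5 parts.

70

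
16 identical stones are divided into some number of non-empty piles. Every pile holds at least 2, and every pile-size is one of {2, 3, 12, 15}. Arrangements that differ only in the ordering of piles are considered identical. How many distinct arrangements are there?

Enumerating:
12, 2, 2
3, 3, 3, 3, 2, 2
3, 3, 2, 2, 2, 2, 2
2, 2, 2, 2, 2, 2, 2, 2
That's 4 in total.

4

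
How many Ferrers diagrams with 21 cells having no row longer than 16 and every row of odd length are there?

Counting exhaustively, 72 partitions satisfy the conditions.

72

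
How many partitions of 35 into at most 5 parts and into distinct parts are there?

480

A full systematic count gives 480.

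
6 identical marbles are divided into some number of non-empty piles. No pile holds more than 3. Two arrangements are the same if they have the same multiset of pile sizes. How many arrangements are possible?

The partitions of 6 that satisfy the conditions:
3 + 3
3 + 2 + 1
3 + 1 + 1 + 1
2 + 2 + 2
2 + 2 + 1 + 1
2 + 1 + 1 + 1 + 1
1 + 1 + 1 + 1 + 1 + 1
Counting gives 7.

7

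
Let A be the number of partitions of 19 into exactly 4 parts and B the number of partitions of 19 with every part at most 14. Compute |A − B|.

Partitions of 19 into exactly 4 parts: 54.
Partitions of 19 with every part at most 14: 478.
|54 − 478| = 424.

424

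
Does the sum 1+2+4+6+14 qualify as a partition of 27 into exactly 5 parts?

Yes

The parts sum to 27, and the condition 'there are exactly 5 summands' holds.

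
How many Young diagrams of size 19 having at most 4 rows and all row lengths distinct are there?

49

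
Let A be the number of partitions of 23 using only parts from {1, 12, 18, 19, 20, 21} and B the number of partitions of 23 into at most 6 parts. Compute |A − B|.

Partitions of 23 using only parts from {1, 12, 18, 19, 20, 21}: 6.
Partitions of 23 into at most 6 parts: 454.
|6 − 454| = 448.

448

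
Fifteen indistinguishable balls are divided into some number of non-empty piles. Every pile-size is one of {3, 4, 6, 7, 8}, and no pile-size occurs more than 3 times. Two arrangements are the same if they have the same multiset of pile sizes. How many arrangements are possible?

6

The partitions of 15 that satisfy the conditions:
7, 8
3, 4, 8
4, 4, 7
3, 6, 6
3, 3, 3, 6
3, 4, 4, 4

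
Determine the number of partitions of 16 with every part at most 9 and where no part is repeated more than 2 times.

There are too many to list fully; the first 12 (by largest part) are:
7+9
1+6+9
2+5+9
1+1+5+9
3+4+9
1+2+4+9
1+3+3+9
2+2+3+9
1+1+2+3+9
8+8
1+7+8
2+6+8
…and 55 more, for 67 total.

67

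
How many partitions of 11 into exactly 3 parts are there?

10

Enumerating:
9, 1, 1
8, 2, 1
7, 3, 1
7, 2, 2
6, 4, 1
6, 3, 2
5, 5, 1
5, 4, 2
5, 3, 3
4, 4, 3
Counting gives 10.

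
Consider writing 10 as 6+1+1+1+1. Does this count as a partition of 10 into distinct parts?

The parts sum to 10, and the condition 'all summands are distinct' is violated.

No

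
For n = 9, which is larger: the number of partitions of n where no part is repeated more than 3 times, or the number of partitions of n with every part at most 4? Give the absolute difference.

4

Partitions of 9 where no part is repeated more than 3 times: 22.
Partitions of 9 with every part at most 4: 18.
|22 − 18| = 4.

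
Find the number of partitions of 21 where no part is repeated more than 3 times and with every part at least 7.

6

Listing the qualifying partitions of 21:
21
7 + 14
8 + 13
9 + 12
10 + 11
7 + 7 + 7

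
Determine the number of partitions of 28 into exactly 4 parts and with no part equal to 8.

Enumerating by decreasing first part gives 136 partitions in all.

136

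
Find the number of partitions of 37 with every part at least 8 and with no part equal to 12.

There are too many to list fully; the first 12 (by largest part) are:
37
29 + 8
28 + 9
27 + 10
26 + 11
24 + 13
23 + 14
22 + 15
21 + 16
21 + 8 + 8
20 + 17
20 + 9 + 8
…and 20 more, for 32 total.

32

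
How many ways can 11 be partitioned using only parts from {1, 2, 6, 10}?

They are:
1, 10
1, 2, 2, 6
1, 1, 1, 2, 6
1, 1, 1, 1, 1, 6
1, 2, 2, 2, 2, 2
1, 1, 1, 2, 2, 2, 2
1, 1, 1, 1, 1, 2, 2, 2
1, 1, 1, 1, 1, 1, 1, 2, 2
1, 1, 1, 1, 1, 1, 1, 1, 1, 2
1, 1, 1, 1, 1, 1, 1, 1, 1, 1, 1
Counting gives 10.

10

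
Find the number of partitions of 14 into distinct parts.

22

Listing the qualifying partitions of 14:
14
1+13
2+12
3+11
1+2+11
4+10
1+3+10
5+9
1+4+9
2+3+9
6+8
1+5+8
2+4+8
1+2+3+8
1+6+7
2+5+7
3+4+7
1+2+4+7
3+5+6
1+2+5+6
1+3+4+6
2+3+4+5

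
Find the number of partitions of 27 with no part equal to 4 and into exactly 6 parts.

Systematic enumeration (by largest part, then next-largest, …) yields 190.

190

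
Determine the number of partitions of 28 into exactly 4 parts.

Direct enumeration gives 169 partitions.

169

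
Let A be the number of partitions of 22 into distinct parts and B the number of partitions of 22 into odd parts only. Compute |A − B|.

Partitions of 22 into distinct parts: 89.
Partitions of 22 into odd parts only: 89.
|89 − 89| = 0.

0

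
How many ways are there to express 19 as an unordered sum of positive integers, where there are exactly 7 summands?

There are too many to list fully; the first 12 (by largest part) are:
13, 1, 1, 1, 1, 1, 1
12, 2, 1, 1, 1, 1, 1
11, 3, 1, 1, 1, 1, 1
11, 2, 2, 1, 1, 1, 1
10, 4, 1, 1, 1, 1, 1
10, 3, 2, 1, 1, 1, 1
10, 2, 2, 2, 1, 1, 1
9, 5, 1, 1, 1, 1, 1
9, 4, 2, 1, 1, 1, 1
9, 3, 3, 1, 1, 1, 1
9, 3, 2, 2, 1, 1, 1
9, 2, 2, 2, 2, 1, 1
…and 53 more, for 65 total.

65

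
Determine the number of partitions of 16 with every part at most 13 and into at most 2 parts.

They are:
3,13
4,12
5,11
6,10
7,9
8,8
That's 6 in total.

6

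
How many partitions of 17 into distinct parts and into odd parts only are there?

5

Enumerating:
17
1 + 3 + 13
1 + 5 + 11
1 + 7 + 9
3 + 5 + 9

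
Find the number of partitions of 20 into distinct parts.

There are too many to list fully; the first 12 (by largest part) are:
20
19,1
18,2
17,3
17,2,1
16,4
16,3,1
15,5
15,4,1
15,3,2
14,6
14,5,1
…and 52 more, for 64 total.

64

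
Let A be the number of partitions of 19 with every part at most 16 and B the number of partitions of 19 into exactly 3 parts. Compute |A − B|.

456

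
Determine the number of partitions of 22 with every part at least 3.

73

Direct enumeration gives 73 partitions.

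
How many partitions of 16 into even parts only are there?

Listing the qualifying partitions of 16:
16
14,2
12,4
12,2,2
10,6
10,4,2
10,2,2,2
8,8
8,6,2
8,4,4
8,4,2,2
8,2,2,2,2
6,6,4
6,6,2,2
6,4,4,2
6,4,2,2,2
6,2,2,2,2,2
4,4,4,4
4,4,4,2,2
4,4,2,2,2,2
4,2,2,2,2,2,2
2,2,2,2,2,2,2,2
Counting gives 22.

22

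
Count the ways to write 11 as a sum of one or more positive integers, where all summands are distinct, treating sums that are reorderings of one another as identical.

Enumerating:
11
10, 1
9, 2
8, 3
8, 2, 1
7, 4
7, 3, 1
6, 5
6, 4, 1
6, 3, 2
5, 4, 2
5, 3, 2, 1
That's 12 in total.

12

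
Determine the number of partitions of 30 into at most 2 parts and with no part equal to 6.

Enumerating:
30
29 + 1
28 + 2
27 + 3
26 + 4
25 + 5
23 + 7
22 + 8
21 + 9
20 + 10
19 + 11
18 + 12
17 + 13
16 + 14
15 + 15

15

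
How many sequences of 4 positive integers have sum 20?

969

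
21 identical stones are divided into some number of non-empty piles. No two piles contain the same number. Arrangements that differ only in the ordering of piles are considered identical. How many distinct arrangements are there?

76

Systematic enumeration (by largest part, then next-largest, …) yields 76.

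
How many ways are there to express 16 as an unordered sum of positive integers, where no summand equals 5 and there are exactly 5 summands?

26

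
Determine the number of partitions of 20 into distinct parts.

There are too many to list fully; the first 12 (by largest part) are:
20
1 + 19
2 + 18
3 + 17
1 + 2 + 17
4 + 16
1 + 3 + 16
5 + 15
1 + 4 + 15
2 + 3 + 15
6 + 14
1 + 5 + 14
…and 52 more, for 64 total.

64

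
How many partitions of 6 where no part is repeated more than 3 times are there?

Enumerating:
6
5,1
4,2
4,1,1
3,3
3,2,1
3,1,1,1
2,2,2
2,2,1,1
That's 9 in total.

9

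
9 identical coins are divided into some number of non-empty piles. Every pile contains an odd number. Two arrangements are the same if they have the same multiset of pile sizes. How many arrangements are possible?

8

They are:
9
1,1,7
1,3,5
1,1,1,1,5
3,3,3
1,1,1,3,3
1,1,1,1,1,1,3
1,1,1,1,1,1,1,1,1
Counting gives 8.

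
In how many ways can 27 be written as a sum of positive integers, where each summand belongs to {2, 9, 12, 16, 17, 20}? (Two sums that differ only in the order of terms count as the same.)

They are:
17,2,2,2,2,2
16,9,2
12,9,2,2,2
9,9,9
9,2,2,2,2,2,2,2,2,2
Counting gives 5.

5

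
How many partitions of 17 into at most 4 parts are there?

Enumerating by decreasing first part gives 72 partitions in all.

72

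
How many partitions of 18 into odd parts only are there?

46

A partial list (first 12 by largest part):
17 + 1
15 + 3
15 + 1 + 1 + 1
13 + 5
13 + 3 + 1 + 1
13 + 1 + 1 + 1 + 1 + 1
11 + 7
11 + 5 + 1 + 1
11 + 3 + 3 + 1
11 + 3 + 1 + 1 + 1 + 1
11 + 1 + 1 + 1 + 1 + 1 + 1 + 1
9 + 9
…and 34 more, for 46 total.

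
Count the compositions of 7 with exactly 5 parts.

15

Place 4 bars in the 6 internal gaps of a row of 7 dots: C(6,4) = 15.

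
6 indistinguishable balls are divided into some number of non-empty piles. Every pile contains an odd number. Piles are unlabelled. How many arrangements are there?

4

They are:
5+1
3+3
3+1+1+1
1+1+1+1+1+1
Counting gives 4.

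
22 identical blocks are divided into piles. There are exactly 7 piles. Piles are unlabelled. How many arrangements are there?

131

Direct enumeration gives 131 partitions.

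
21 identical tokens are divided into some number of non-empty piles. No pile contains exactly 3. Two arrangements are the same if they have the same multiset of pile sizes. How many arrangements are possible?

407

Counting exhaustively, 407 partitions satisfy the conditions.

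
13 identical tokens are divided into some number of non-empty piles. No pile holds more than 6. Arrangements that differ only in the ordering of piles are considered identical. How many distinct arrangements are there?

Counting exhaustively, 71 partitions satisfy the conditions.

71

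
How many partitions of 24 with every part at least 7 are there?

Listing the qualifying partitions of 24:
24
17+7
16+8
15+9
14+10
13+11
12+12
10+7+7
9+8+7
8+8+8
That's 10 in total.

10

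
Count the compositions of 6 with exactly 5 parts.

By stars and bars with positive parts, the count is C(5,4) = 5.

5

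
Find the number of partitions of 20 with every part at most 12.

582

Enumerating by decreasing first part gives 582 partitions in all.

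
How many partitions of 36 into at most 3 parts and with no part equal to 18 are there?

117

There are 117 such partitions.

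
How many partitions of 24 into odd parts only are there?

122

Counting exhaustively, 122 partitions satisfy the conditions.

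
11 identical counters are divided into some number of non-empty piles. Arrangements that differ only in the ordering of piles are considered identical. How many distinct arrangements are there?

A partial list (first 12 by largest part):
11
10 + 1
9 + 2
9 + 1 + 1
8 + 3
8 + 2 + 1
8 + 1 + 1 + 1
7 + 4
7 + 3 + 1
7 + 2 + 2
7 + 2 + 1 + 1
7 + 1 + 1 + 1 + 1
…and 44 more, for 56 total.

56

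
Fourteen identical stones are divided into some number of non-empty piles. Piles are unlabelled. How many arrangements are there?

Counting exhaustively, 135 partitions satisfy the conditions.

135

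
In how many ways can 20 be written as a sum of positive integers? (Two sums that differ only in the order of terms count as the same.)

627

A full systematic count gives 627.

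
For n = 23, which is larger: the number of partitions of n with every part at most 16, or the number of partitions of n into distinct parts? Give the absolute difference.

1121

Partitions of 23 with every part at most 16: 1225.
Partitions of 23 into distinct parts: 104.
|1225 − 104| = 1121.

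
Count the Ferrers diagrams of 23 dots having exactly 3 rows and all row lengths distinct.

A partial list (first 12 by largest part):
1 + 2 + 20
1 + 3 + 19
1 + 4 + 18
2 + 3 + 18
1 + 5 + 17
2 + 4 + 17
1 + 6 + 16
2 + 5 + 16
3 + 4 + 16
1 + 7 + 15
2 + 6 + 15
3 + 5 + 15
…and 21 more, for 33 total.

33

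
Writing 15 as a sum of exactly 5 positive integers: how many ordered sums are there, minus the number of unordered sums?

Compositions: C(14,4) = 1001.
Partitions of 15 into exactly 5 parts: 30.
Difference: 1001 − 30 = 971.

971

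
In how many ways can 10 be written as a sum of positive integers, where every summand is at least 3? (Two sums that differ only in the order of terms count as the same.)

Enumerating:
10
7 + 3
6 + 4
5 + 5
4 + 3 + 3
Counting gives 5.

5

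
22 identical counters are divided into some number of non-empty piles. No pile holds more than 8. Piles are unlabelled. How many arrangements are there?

Direct enumeration gives 638 partitions.

638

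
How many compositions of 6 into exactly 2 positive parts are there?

Equivalently, choose which 1 of the 5 gaps become plus signs: C(5,1) = 5.

5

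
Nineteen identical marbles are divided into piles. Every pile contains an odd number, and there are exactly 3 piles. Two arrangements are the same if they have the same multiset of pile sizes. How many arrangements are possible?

They are:
1,1,17
1,3,15
1,5,13
3,3,13
1,7,11
3,5,11
1,9,9
3,7,9
5,5,9
5,7,7
Counting gives 10.

10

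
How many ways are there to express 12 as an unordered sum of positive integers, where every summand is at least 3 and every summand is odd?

3

Enumerating:
3+9
5+7
3+3+3+3
That's 3 in total.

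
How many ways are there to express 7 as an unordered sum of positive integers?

Enumerating:
7
1, 6
2, 5
1, 1, 5
3, 4
1, 2, 4
1, 1, 1, 4
1, 3, 3
2, 2, 3
1, 1, 2, 3
1, 1, 1, 1, 3
1, 2, 2, 2
1, 1, 1, 2, 2
1, 1, 1, 1, 1, 2
1, 1, 1, 1, 1, 1, 1
Counting gives 15.

15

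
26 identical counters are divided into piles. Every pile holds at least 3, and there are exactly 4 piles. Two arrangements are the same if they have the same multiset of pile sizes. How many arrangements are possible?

47

A partial list (first 12 by largest part):
17+3+3+3
16+4+3+3
15+5+3+3
15+4+4+3
14+6+3+3
14+5+4+3
14+4+4+4
13+7+3+3
13+6+4+3
13+5+5+3
13+5+4+4
12+8+3+3
…and 35 more, for 47 total.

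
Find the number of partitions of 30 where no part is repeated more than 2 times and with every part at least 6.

There are too many to list fully; the first 12 (by largest part) are:
30
6, 24
7, 23
8, 22
9, 21
10, 20
11, 19
12, 18
6, 6, 18
13, 17
6, 7, 17
14, 16
…and 23 more, for 35 total.

35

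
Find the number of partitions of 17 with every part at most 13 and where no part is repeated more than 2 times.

Systematic enumeration (by largest part, then next-largest, …) yields 102.

102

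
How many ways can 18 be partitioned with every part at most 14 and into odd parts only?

43

There are too many to list fully; the first 12 (by largest part) are:
13 + 5
13 + 3 + 1 + 1
13 + 1 + 1 + 1 + 1 + 1
11 + 7
11 + 5 + 1 + 1
11 + 3 + 3 + 1
11 + 3 + 1 + 1 + 1 + 1
11 + 1 + 1 + 1 + 1 + 1 + 1 + 1
9 + 9
9 + 7 + 1 + 1
9 + 5 + 3 + 1
9 + 5 + 1 + 1 + 1 + 1
…and 31 more, for 43 total.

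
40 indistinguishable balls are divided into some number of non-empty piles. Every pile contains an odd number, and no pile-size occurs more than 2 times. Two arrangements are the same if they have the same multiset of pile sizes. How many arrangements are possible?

A full systematic count gives 169.

169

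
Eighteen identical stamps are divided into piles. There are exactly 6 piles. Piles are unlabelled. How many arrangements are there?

58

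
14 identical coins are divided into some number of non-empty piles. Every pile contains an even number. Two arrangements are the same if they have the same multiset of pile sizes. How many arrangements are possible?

15

Listing the qualifying partitions of 14:
14
12 + 2
10 + 4
10 + 2 + 2
8 + 6
8 + 4 + 2
8 + 2 + 2 + 2
6 + 6 + 2
6 + 4 + 4
6 + 4 + 2 + 2
6 + 2 + 2 + 2 + 2
4 + 4 + 4 + 2
4 + 4 + 2 + 2 + 2
4 + 2 + 2 + 2 + 2 + 2
2 + 2 + 2 + 2 + 2 + 2 + 2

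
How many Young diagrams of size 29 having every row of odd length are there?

Direct enumeration gives 256 partitions.

256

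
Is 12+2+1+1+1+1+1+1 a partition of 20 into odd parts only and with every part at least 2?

The parts sum to 20, and the condition 'every summand is odd' is violated.

No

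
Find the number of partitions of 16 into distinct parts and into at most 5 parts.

32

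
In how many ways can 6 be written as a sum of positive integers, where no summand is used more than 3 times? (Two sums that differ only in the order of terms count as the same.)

9

Enumerating:
6
1, 5
2, 4
1, 1, 4
3, 3
1, 2, 3
1, 1, 1, 3
2, 2, 2
1, 1, 2, 2
Counting gives 9.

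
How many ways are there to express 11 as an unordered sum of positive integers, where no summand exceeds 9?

There are too many to list fully; the first 12 (by largest part) are:
9+2
9+1+1
8+3
8+2+1
8+1+1+1
7+4
7+3+1
7+2+2
7+2+1+1
7+1+1+1+1
6+5
6+4+1
…and 42 more, for 54 total.

54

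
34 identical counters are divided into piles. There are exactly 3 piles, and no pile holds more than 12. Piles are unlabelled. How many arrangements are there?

2

They are:
12, 12, 10
12, 11, 11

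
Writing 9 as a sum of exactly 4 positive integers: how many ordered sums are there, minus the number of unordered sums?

Ordered (compositions into 4 parts): C(8,3) = 56.
Unordered (partitions into 4 parts): 6.
Difference: 56 − 6 = 50.

50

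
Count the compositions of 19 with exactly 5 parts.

Equivalently, choose which 4 of the 18 gaps become plus signs: C(18,4) = 3060.

3060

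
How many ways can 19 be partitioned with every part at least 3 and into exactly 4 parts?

Enumerating:
10,3,3,3
9,4,3,3
8,5,3,3
8,4,4,3
7,6,3,3
7,5,4,3
7,4,4,4
6,6,4,3
6,5,5,3
6,5,4,4
5,5,5,4

11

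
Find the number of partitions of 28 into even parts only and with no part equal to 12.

Counting exhaustively, 113 partitions satisfy the conditions.

113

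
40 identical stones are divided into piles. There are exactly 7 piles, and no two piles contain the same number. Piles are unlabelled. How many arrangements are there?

65

A partial list (first 12 by largest part):
19,6,5,4,3,2,1
18,7,5,4,3,2,1
17,8,5,4,3,2,1
17,7,6,4,3,2,1
16,9,5,4,3,2,1
16,8,6,4,3,2,1
16,7,6,5,3,2,1
15,10,5,4,3,2,1
15,9,6,4,3,2,1
15,8,7,4,3,2,1
15,8,6,5,3,2,1
15,7,6,5,4,2,1
…and 53 more, for 65 total.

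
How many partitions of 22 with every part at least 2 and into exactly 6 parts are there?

There are too many to list fully; the first 12 (by largest part) are:
12,2,2,2,2,2
11,3,2,2,2,2
10,4,2,2,2,2
10,3,3,2,2,2
9,5,2,2,2,2
9,4,3,2,2,2
9,3,3,3,2,2
8,6,2,2,2,2
8,5,3,2,2,2
8,4,4,2,2,2
8,4,3,3,2,2
8,3,3,3,3,2
…and 23 more, for 35 total.

35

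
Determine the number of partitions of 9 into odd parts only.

Listing the qualifying partitions of 9:
9
7,1,1
5,3,1
5,1,1,1,1
3,3,3
3,3,1,1,1
3,1,1,1,1,1,1
1,1,1,1,1,1,1,1,1
That's 8 in total.

8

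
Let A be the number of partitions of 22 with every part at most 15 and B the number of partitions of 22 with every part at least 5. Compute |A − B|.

954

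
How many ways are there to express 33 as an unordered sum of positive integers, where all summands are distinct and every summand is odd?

Listing the qualifying partitions of 33:
33
1 + 3 + 29
1 + 5 + 27
1 + 7 + 25
3 + 5 + 25
1 + 9 + 23
3 + 7 + 23
1 + 11 + 21
3 + 9 + 21
5 + 7 + 21
1 + 13 + 19
3 + 11 + 19
5 + 9 + 19
1 + 15 + 17
3 + 13 + 17
5 + 11 + 17
7 + 9 + 17
1 + 3 + 5 + 7 + 17
5 + 13 + 15
7 + 11 + 15
1 + 3 + 5 + 9 + 15
9 + 11 + 13
1 + 3 + 5 + 11 + 13
1 + 3 + 7 + 9 + 13
1 + 5 + 7 + 9 + 11

25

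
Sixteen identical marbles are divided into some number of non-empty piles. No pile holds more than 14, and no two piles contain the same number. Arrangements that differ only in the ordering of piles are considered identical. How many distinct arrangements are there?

A partial list (first 12 by largest part):
2+14
3+13
1+2+13
4+12
1+3+12
5+11
1+4+11
2+3+11
6+10
1+5+10
2+4+10
1+2+3+10
…and 18 more, for 30 total.

30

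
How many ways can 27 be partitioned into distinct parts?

A full systematic count gives 192.

192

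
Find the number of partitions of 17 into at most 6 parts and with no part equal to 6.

Counting exhaustively, 126 partitions satisfy the conditions.

126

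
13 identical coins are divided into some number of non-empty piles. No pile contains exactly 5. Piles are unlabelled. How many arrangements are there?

79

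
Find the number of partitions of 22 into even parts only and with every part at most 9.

27

There are too many to list fully; the first 12 (by largest part) are:
8+8+6
8+8+4+2
8+8+2+2+2
8+6+6+2
8+6+4+4
8+6+4+2+2
8+6+2+2+2+2
8+4+4+4+2
8+4+4+2+2+2
8+4+2+2+2+2+2
8+2+2+2+2+2+2+2
6+6+6+4
…and 15 more, for 27 total.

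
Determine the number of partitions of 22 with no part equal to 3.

Counting exhaustively, 512 partitions satisfy the conditions.

512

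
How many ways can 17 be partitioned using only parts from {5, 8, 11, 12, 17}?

Listing the qualifying partitions of 17:
17
12+5

2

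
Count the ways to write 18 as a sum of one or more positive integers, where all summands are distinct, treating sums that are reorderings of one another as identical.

There are too many to list fully; the first 12 (by largest part) are:
18
17 + 1
16 + 2
15 + 3
15 + 2 + 1
14 + 4
14 + 3 + 1
13 + 5
13 + 4 + 1
13 + 3 + 2
12 + 6
12 + 5 + 1
…and 34 more, for 46 total.

46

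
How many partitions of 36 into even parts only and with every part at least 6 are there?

A partial list (first 12 by largest part):
36
6 + 30
8 + 28
10 + 26
12 + 24
6 + 6 + 24
14 + 22
6 + 8 + 22
16 + 20
6 + 10 + 20
8 + 8 + 20
18 + 18
…and 21 more, for 33 total.

33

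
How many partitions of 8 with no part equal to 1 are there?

7

They are:
8
6, 2
5, 3
4, 4
4, 2, 2
3, 3, 2
2, 2, 2, 2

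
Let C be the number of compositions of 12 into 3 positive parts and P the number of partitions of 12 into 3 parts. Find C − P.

43

Ordered (compositions into 3 parts): C(11,2) = 55.
Partitions of 12 into exactly 3 parts: 12.
Difference: 55 − 12 = 43.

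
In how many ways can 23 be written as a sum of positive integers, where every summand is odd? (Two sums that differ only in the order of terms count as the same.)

Direct enumeration gives 104 partitions.

104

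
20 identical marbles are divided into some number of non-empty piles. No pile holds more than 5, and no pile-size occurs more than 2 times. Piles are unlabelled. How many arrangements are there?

12

Enumerating:
2+4+4+5+5
1+1+4+4+5+5
3+3+4+5+5
1+2+3+4+5+5
1+1+2+2+4+5+5
2+2+3+3+5+5
1+1+2+3+3+5+5
1+3+3+4+4+5
2+2+3+4+4+5
1+1+2+3+4+4+5
1+2+2+3+3+4+5
1+1+2+2+3+3+4+4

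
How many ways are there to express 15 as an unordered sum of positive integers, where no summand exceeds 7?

Enumerating by decreasing first part gives 131 partitions in all.

131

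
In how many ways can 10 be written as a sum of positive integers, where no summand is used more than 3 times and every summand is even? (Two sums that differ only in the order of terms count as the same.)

They are:
10
8 + 2
6 + 4
6 + 2 + 2
4 + 4 + 2
4 + 2 + 2 + 2
Counting gives 6.

6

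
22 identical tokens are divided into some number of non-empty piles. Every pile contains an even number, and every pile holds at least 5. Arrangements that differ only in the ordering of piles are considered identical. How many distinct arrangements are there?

The partitions of 22 that satisfy the conditions:
22
16 + 6
14 + 8
12 + 10
10 + 6 + 6
8 + 8 + 6
Counting gives 6.

6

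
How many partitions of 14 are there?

There are 135 such partitions.

135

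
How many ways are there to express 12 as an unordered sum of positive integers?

Enumerating by decreasing first part gives 77 partitions in all.

77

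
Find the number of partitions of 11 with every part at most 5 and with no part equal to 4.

24

They are:
5+5+1
5+3+3
5+3+2+1
5+3+1+1+1
5+2+2+2
5+2+2+1+1
5+2+1+1+1+1
5+1+1+1+1+1+1
3+3+3+2
3+3+3+1+1
3+3+2+2+1
3+3+2+1+1+1
3+3+1+1+1+1+1
3+2+2+2+2
3+2+2+2+1+1
3+2+2+1+1+1+1
3+2+1+1+1+1+1+1
3+1+1+1+1+1+1+1+1
2+2+2+2+2+1
2+2+2+2+1+1+1
2+2+2+1+1+1+1+1
2+2+1+1+1+1+1+1+1
2+1+1+1+1+1+1+1+1+1
1+1+1+1+1+1+1+1+1+1+1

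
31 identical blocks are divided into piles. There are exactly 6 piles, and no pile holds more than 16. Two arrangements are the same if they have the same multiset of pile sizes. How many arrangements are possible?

Enumerating by decreasing first part gives 529 partitions in all.

529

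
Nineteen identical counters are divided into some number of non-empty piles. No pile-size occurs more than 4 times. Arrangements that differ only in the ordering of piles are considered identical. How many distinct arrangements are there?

325

Systematic enumeration (by largest part, then next-largest, …) yields 325.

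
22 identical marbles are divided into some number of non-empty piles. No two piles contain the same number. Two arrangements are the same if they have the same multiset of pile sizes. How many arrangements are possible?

89

A full systematic count gives 89.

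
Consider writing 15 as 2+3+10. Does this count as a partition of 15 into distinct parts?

Yes

The parts sum to 15, and the condition 'all summands are distinct' holds.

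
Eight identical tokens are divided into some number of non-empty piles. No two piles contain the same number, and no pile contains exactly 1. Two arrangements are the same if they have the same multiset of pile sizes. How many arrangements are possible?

3

They are:
8
6 + 2
5 + 3
That's 3 in total.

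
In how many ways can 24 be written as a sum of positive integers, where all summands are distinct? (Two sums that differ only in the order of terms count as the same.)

122

A full systematic count gives 122.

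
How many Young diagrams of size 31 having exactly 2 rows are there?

15

They are:
1+30
2+29
3+28
4+27
5+26
6+25
7+24
8+23
9+22
10+21
11+20
12+19
13+18
14+17
15+16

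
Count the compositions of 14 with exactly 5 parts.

715

A composition of 14 into 5 positive parts is chosen by placing 4 dividers among the 13 gaps between 14 units: C(13,4) = 715.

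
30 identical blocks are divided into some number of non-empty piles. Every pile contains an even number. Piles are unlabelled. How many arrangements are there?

176

Counting exhaustively, 176 partitions satisfy the conditions.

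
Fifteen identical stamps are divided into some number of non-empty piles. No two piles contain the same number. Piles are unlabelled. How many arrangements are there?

27

There are too many to list fully; the first 12 (by largest part) are:
15
14, 1
13, 2
12, 3
12, 2, 1
11, 4
11, 3, 1
10, 5
10, 4, 1
10, 3, 2
9, 6
9, 5, 1
…and 15 more, for 27 total.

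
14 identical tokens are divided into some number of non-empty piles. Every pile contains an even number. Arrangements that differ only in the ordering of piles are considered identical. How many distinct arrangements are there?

They are:
14
12, 2
10, 4
10, 2, 2
8, 6
8, 4, 2
8, 2, 2, 2
6, 6, 2
6, 4, 4
6, 4, 2, 2
6, 2, 2, 2, 2
4, 4, 4, 2
4, 4, 2, 2, 2
4, 2, 2, 2, 2, 2
2, 2, 2, 2, 2, 2, 2
Counting gives 15.

15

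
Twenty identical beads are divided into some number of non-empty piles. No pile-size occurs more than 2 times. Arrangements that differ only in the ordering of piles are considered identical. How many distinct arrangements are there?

There are 202 such partitions.

202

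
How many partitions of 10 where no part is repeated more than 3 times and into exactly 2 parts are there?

Listing the qualifying partitions of 10:
9, 1
8, 2
7, 3
6, 4
5, 5

5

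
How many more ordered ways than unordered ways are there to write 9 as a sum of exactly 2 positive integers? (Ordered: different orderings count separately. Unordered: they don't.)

Compositions: C(8,1) = 8.
Unordered (partitions into 2 parts): 4.
Difference: 8 − 4 = 4.

4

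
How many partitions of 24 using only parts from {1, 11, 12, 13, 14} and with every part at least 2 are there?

The partitions of 24 that satisfy the conditions:
13 + 11
12 + 12

2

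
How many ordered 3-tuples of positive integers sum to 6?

10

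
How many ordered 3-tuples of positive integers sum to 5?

A composition of 5 into 3 positive parts is chosen by placing 2 dividers among the 4 gaps between 5 units: C(4,2) = 6.

6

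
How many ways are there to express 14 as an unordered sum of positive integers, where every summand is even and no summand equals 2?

Listing the qualifying partitions of 14:
14
10+4
8+6
6+4+4
That's 4 in total.

4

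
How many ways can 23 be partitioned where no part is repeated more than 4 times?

769

Direct enumeration gives 769 partitions.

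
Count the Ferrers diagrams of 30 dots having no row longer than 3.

91

Systematic enumeration (by largest part, then next-largest, …) yields 91.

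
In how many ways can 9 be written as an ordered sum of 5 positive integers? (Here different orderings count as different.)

70

By stars and bars with positive parts, the count is C(8,4) = 70.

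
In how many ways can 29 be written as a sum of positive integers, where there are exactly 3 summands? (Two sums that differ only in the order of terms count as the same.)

70

There are too many to list fully; the first 12 (by largest part) are:
1, 1, 27
1, 2, 26
1, 3, 25
2, 2, 25
1, 4, 24
2, 3, 24
1, 5, 23
2, 4, 23
3, 3, 23
1, 6, 22
2, 5, 22
3, 4, 22
…and 58 more, for 70 total.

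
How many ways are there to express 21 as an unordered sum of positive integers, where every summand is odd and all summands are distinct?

8

They are:
21
17 + 3 + 1
15 + 5 + 1
13 + 7 + 1
13 + 5 + 3
11 + 9 + 1
11 + 7 + 3
9 + 7 + 5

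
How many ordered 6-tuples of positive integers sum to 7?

6

By stars and bars with positive parts, the count is C(6,5) = 6.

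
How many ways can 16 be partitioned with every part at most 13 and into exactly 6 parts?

There are too many to list fully; the first 12 (by largest part) are:
1,1,1,1,1,11
1,1,1,1,2,10
1,1,1,1,3,9
1,1,1,2,2,9
1,1,1,1,4,8
1,1,1,2,3,8
1,1,2,2,2,8
1,1,1,1,5,7
1,1,1,2,4,7
1,1,1,3,3,7
1,1,2,2,3,7
1,2,2,2,2,7
…and 23 more, for 35 total.

35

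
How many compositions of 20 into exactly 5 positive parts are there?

A composition of 20 into 5 positive parts is chosen by placing 4 dividers among the 19 gaps between 20 units: C(19,4) = 3876.

3876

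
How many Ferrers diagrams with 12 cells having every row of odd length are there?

They are:
11, 1
9, 3
9, 1, 1, 1
7, 5
7, 3, 1, 1
7, 1, 1, 1, 1, 1
5, 5, 1, 1
5, 3, 3, 1
5, 3, 1, 1, 1, 1
5, 1, 1, 1, 1, 1, 1, 1
3, 3, 3, 3
3, 3, 3, 1, 1, 1
3, 3, 1, 1, 1, 1, 1, 1
3, 1, 1, 1, 1, 1, 1, 1, 1, 1
1, 1, 1, 1, 1, 1, 1, 1, 1, 1, 1, 1

15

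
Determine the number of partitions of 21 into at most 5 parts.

221

Counting exhaustively, 221 partitions satisfy the conditions.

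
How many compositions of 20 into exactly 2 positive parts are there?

Place 1 bars in the 19 internal gaps of a row of 20 dots: C(19,1) = 19.

19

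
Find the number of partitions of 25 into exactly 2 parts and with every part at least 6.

7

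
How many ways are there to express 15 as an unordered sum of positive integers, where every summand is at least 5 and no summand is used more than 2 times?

Listing the qualifying partitions of 15:
15
5,10
6,9
7,8
That's 4 in total.

4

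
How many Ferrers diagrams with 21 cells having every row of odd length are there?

Counting exhaustively, 76 partitions satisfy the conditions.

76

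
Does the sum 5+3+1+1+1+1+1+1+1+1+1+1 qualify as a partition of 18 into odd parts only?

Yes

The parts sum to 18, and the condition 'every summand is odd' holds.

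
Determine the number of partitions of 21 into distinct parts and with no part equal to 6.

55

A partial list (first 12 by largest part):
21
20,1
19,2
18,3
18,2,1
17,4
17,3,1
16,5
16,4,1
16,3,2
15,5,1
15,4,2
…and 43 more, for 55 total.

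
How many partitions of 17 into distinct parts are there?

38

A partial list (first 12 by largest part):
17
16+1
15+2
14+3
14+2+1
13+4
13+3+1
12+5
12+4+1
12+3+2
11+6
11+5+1
…and 26 more, for 38 total.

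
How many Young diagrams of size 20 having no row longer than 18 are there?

625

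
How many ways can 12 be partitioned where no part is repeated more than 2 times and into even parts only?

The partitions of 12 that satisfy the conditions:
12
10,2
8,4
8,2,2
6,6
6,4,2
4,4,2,2

7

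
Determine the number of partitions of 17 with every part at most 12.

285

Enumerating by decreasing first part gives 285 partitions in all.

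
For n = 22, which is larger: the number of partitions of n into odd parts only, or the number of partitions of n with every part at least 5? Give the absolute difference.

71

Partitions of 22 into odd parts only: 89.
Partitions of 22 with every part at least 5: 18.
|89 − 18| = 71.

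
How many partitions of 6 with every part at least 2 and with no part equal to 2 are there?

They are:
6
3+3

2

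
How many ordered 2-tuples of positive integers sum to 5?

4

By stars and bars with positive parts, the count is C(4,1) = 4.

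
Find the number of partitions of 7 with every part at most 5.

The partitions of 7 that satisfy the conditions:
2, 5
1, 1, 5
3, 4
1, 2, 4
1, 1, 1, 4
1, 3, 3
2, 2, 3
1, 1, 2, 3
1, 1, 1, 1, 3
1, 2, 2, 2
1, 1, 1, 2, 2
1, 1, 1, 1, 1, 2
1, 1, 1, 1, 1, 1, 1

13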